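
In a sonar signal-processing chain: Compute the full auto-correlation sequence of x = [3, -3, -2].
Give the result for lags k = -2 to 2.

r_xx[k] = sum_m x[m]*x[m+k], indexed from 0, for k = -2 to 2:
  r_xx[-2] = x[2]*x[0] = -6
  r_xx[-1] = x[1]*x[0] + x[2]*x[1] = -3
  r_xx[0] = x[0]*x[0] + x[1]*x[1] + x[2]*x[2] = 22
  r_xx[1] = x[0]*x[1] + x[1]*x[2] = -3
  r_xx[2] = x[0]*x[2] = -6
r_xx = [-6, -3, 22, -3, -6]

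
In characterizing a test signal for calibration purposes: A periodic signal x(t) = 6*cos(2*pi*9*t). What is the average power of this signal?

Average power of A*cos(wt) is A^2/2.
P = 6^2 / 2 = 36/2 = 18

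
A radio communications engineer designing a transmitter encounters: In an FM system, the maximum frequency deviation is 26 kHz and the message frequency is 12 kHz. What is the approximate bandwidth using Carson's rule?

Carson's rule: BW = 2*(delta_f + f_m)
= 2*(26 + 12) kHz = 76 kHz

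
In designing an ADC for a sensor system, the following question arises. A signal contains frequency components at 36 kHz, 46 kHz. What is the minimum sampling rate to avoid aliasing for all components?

The highest frequency component is f_max = 46 kHz.
Nyquist rate = 2 * f_max = 2 * 46 kHz = 92 kHz.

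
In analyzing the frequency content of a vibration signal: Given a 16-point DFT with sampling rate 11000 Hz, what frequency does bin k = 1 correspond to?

The frequency of DFT bin k is: f_k = k * f_s / N
f_1 = 1 * 11000 / 16 = 1375/2 Hz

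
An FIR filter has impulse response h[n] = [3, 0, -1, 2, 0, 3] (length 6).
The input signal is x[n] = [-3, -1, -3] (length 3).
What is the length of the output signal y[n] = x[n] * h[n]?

For linear convolution, the output length is:
len(y) = len(x) + len(h) - 1 = 3 + 6 - 1 = 8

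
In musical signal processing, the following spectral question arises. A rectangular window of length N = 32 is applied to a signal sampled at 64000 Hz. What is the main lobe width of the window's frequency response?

For a rectangular window of length N,
the main lobe width in frequency is 2*f_s/N.
= 2*64000/32 = 4000 Hz
This determines the minimum frequency separation for resolving two sinusoids.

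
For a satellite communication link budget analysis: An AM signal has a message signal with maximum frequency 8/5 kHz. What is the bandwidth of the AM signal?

In AM (double-sideband), the bandwidth is twice the message frequency.
BW = 2 * f_m = 2 * 8/5 kHz = 16/5 kHz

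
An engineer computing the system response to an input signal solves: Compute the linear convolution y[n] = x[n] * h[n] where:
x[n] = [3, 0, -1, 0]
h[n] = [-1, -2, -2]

y[n] = sum_k x[k]*h[n-k]. Output length = len(x) + len(h) - 1 = 4 + 3 - 1 = 6.
y[0] = 3*-1 = -3
y[1] = 0*-1 + 3*-2 = -6
y[2] = -1*-1 + 0*-2 + 3*-2 = -5
y[3] = 0*-1 + -1*-2 + 0*-2 = 2
y[4] = 0*-2 + -1*-2 = 2
y[5] = 0*-2 = 0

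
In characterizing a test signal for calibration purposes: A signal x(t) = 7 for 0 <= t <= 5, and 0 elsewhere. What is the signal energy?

Energy = integral of |x(t)|^2 dt over the signal duration
= 7^2 * 5 = 49 * 5 = 245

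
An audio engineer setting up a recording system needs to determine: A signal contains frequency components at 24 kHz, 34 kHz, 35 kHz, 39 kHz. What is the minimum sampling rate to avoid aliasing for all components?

The highest frequency component is f_max = 39 kHz.
Nyquist rate = 2 * f_max = 2 * 39 kHz = 78 kHz.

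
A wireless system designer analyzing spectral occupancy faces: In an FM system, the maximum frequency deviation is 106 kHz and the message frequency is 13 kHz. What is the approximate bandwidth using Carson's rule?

Carson's rule: BW = 2*(delta_f + f_m)
= 2*(106 + 13) kHz = 238 kHz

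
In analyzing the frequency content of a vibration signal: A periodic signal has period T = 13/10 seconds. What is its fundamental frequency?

The fundamental frequency is the reciprocal of the period.
f = 1/T = 1/(13/10) = 10/13 Hz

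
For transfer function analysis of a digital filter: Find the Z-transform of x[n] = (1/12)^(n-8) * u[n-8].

Time-shifting property: if X(z) = Z{x[n]}, then Z{x[n-d]} = z^(-d) * X(z)
X(z) = z/(z - 1/12) for x[n] = (1/12)^n * u[n]
Z{x[n-8]} = z^(-8) * z/(z - 1/12) = z^(-7)/(z - 1/12)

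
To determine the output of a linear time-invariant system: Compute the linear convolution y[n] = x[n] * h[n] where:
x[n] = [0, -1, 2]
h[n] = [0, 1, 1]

y[n] = sum_k x[k]*h[n-k]. Output length = len(x) + len(h) - 1 = 3 + 3 - 1 = 5.
y[0] = 0*0 = 0
y[1] = -1*0 + 0*1 = 0
y[2] = 2*0 + -1*1 + 0*1 = -1
y[3] = 2*1 + -1*1 = 1
y[4] = 2*1 = 2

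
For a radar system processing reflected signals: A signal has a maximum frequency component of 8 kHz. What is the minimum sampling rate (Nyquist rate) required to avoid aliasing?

By the Nyquist-Shannon sampling theorem,
the minimum sampling rate (Nyquist rate) must be at least 2 * f_max.
Nyquist rate = 2 * 8 kHz = 16 kHz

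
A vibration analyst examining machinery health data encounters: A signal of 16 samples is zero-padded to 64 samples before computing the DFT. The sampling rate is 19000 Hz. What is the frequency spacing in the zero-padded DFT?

Original DFT: N = 16, resolution = f_s/N = 19000/16 = 2375/2 Hz
Zero-padded DFT: N = 64, resolution = f_s/N = 19000/64 = 2375/8 Hz
Zero-padding interpolates the spectrum (finer frequency grid)
but does NOT improve the true spectral resolution (ability to resolve close frequencies).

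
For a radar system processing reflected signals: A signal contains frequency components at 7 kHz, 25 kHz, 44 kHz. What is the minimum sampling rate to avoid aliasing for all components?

The highest frequency component is f_max = 44 kHz.
Nyquist rate = 2 * f_max = 2 * 44 kHz = 88 kHz.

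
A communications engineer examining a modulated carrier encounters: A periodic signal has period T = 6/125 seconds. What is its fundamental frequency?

The fundamental frequency is the reciprocal of the period.
f = 1/T = 1/(6/125) = 125/6 Hz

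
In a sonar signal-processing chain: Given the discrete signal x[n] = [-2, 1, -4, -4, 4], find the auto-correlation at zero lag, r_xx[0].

The auto-correlation at zero lag r_xx[0] equals the signal energy.
r_xx[0] = sum of x[n]^2 = (-2)^2 + 1^2 + (-4)^2 + (-4)^2 + 4^2
= 4 + 1 + 16 + 16 + 16 = 53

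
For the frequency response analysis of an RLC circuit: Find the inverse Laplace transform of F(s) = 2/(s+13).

Standard pair: k/(s+a) <-> k*e^(-at)*u(t)
With k=2, a=13: f(t) = 2*e^(-13t)*u(t)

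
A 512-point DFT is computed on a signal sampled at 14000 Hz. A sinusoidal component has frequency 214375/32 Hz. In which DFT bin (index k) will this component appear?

DFT frequency resolution = f_s/N = 14000/512 = 875/32 Hz
Bin index k = f_signal / resolution = 214375/32 / 875/32 = 245
The signal frequency 214375/32 Hz falls in DFT bin k = 245.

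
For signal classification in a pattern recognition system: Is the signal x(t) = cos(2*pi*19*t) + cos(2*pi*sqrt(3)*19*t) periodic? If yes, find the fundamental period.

f1 = 19 Hz, f2 = 19*sqrt(3) Hz
Ratio f2/f1 = sqrt(3), which is irrational.
Since the frequency ratio is irrational, no common period exists.
The signal is not periodic.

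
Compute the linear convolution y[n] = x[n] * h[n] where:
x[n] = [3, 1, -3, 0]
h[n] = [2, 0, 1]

y[n] = sum_k x[k]*h[n-k]. Output length = len(x) + len(h) - 1 = 4 + 3 - 1 = 6.
y[0] = 3*2 = 6
y[1] = 1*2 + 3*0 = 2
y[2] = -3*2 + 1*0 + 3*1 = -3
y[3] = 0*2 + -3*0 + 1*1 = 1
y[4] = 0*0 + -3*1 = -3
y[5] = 0*1 = 0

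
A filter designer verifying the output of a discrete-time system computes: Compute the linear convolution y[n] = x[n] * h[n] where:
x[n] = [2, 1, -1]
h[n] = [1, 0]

y[n] = sum_k x[k]*h[n-k]. Output length = len(x) + len(h) - 1 = 3 + 2 - 1 = 4.
y[0] = 2*1 = 2
y[1] = 1*1 + 2*0 = 1
y[2] = -1*1 + 1*0 = -1
y[3] = -1*0 = 0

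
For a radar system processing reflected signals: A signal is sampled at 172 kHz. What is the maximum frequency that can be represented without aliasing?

The maximum frequency that can be represented without aliasing
is the Nyquist frequency: f_max = f_s / 2 = 172 kHz / 2 = 86 kHz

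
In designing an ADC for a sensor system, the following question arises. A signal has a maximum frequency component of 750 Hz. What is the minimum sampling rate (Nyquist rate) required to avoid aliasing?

By the Nyquist-Shannon sampling theorem,
the minimum sampling rate (Nyquist rate) must be at least 2 * f_max.
Nyquist rate = 2 * 750 Hz = 1500 Hz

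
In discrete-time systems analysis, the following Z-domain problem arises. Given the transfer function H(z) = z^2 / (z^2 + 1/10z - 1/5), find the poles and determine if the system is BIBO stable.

Poles are roots of the denominator: z^2 + 1/10z - 1/5 = 0.
Quadratic formula: z = [-(1/10) +/- sqrt((1/10)^2 - 4*(-1/5))] / 2
Discriminant = 1/100 + 4/5 = 81/100; sqrt = 9/10.
z = (-1/10 +/- 9/10) / 2 => z = 2/5 or z = -1/2.
|p1| = 1/2, |p2| = 2/5.
For BIBO stability, all poles must lie inside the unit circle (|p| < 1).
System is STABLE since both |p| < 1.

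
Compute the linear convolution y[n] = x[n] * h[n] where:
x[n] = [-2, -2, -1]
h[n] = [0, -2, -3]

y[n] = sum_k x[k]*h[n-k]. Output length = len(x) + len(h) - 1 = 3 + 3 - 1 = 5.
y[0] = -2*0 = 0
y[1] = -2*0 + -2*-2 = 4
y[2] = -1*0 + -2*-2 + -2*-3 = 10
y[3] = -1*-2 + -2*-3 = 8
y[4] = -1*-3 = 3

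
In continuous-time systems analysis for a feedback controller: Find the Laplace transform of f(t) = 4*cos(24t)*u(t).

Standard pair: cos(wt)*u(t) <-> s/(s^2+w^2)
With w = 24: L{4*cos(24t)*u(t)} = 4s/(s^2+576)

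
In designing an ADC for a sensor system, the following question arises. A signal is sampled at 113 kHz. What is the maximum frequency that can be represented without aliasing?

The maximum frequency that can be represented without aliasing
is the Nyquist frequency: f_max = f_s / 2 = 113 kHz / 2 = 113/2 kHz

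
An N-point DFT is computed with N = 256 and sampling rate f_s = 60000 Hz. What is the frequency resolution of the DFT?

DFT frequency resolution = f_s / N
= 60000 / 256 = 1875/8 Hz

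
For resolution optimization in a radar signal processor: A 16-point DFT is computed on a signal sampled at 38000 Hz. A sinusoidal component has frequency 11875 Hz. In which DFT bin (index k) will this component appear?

DFT frequency resolution = f_s/N = 38000/16 = 2375 Hz
Bin index k = f_signal / resolution = 11875 / 2375 = 5
The signal frequency 11875 Hz falls in DFT bin k = 5.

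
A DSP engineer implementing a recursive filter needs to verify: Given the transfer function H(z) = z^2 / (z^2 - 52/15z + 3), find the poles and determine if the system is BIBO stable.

Poles are roots of the denominator: z^2 - 52/15z + 3 = 0.
Quadratic formula: z = [-(-52/15) +/- sqrt((-52/15)^2 - 4*(3))] / 2
Discriminant = 2704/225 - 12 = 4/225; sqrt = 2/15.
z = (52/15 +/- 2/15) / 2 => z = 9/5 or z = 5/3.
|p1| = 9/5, |p2| = 5/3.
For BIBO stability, all poles must lie inside the unit circle (|p| < 1).
System is UNSTABLE since at least one |p| >= 1.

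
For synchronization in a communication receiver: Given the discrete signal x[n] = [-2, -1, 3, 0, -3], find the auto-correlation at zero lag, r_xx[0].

The auto-correlation at zero lag r_xx[0] equals the signal energy.
r_xx[0] = sum of x[n]^2 = (-2)^2 + (-1)^2 + 3^2 + 0^2 + (-3)^2
= 4 + 1 + 9 + 0 + 9 = 23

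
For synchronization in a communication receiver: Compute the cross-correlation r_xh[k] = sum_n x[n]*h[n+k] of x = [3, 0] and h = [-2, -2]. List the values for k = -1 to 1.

Both sequences indexed from 0 and zero outside their support.
Lags with overlap: k = -1 to 1.
  r_xh[-1] = x[1]*h[0] = 0
  r_xh[0] = x[0]*h[0] + x[1]*h[1] = -6
  r_xh[1] = x[0]*h[1] = -6
r_xh = [0, -6, -6] (for k = -1, ..., 1)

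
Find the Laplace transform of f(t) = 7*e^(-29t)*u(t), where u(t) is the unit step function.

Standard Laplace transform pair:
e^(-at)*u(t) <-> 1/(s+a)
With a = 29: L{7*e^(-29t)*u(t)} = 7/(s+29), ROC: Re(s) > -29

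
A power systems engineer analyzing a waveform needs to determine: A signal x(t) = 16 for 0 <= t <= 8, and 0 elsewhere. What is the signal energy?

Energy = integral of |x(t)|^2 dt over the signal duration
= 16^2 * 8 = 256 * 8 = 2048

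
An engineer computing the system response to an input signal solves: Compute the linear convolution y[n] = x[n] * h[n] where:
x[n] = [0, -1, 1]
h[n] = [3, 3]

y[n] = sum_k x[k]*h[n-k]. Output length = len(x) + len(h) - 1 = 3 + 2 - 1 = 4.
y[0] = 0*3 = 0
y[1] = -1*3 + 0*3 = -3
y[2] = 1*3 + -1*3 = 0
y[3] = 1*3 = 3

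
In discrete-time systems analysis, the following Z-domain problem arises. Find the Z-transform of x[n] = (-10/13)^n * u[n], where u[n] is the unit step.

The Z-transform of a^n * u[n] is z/(z-a) for |z| > |a|.
Here a = -10/13, so X(z) = z/(z - (-10/13)) = 13z/(13z + 10)
ROC: |z| > 10/13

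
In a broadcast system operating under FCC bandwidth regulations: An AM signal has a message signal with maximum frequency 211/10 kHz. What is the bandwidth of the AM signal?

In AM (double-sideband), the bandwidth is twice the message frequency.
BW = 2 * f_m = 2 * 211/10 kHz = 211/5 kHz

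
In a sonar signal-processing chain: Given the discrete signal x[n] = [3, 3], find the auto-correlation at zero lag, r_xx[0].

The auto-correlation at zero lag r_xx[0] equals the signal energy.
r_xx[0] = sum of x[n]^2 = 3^2 + 3^2
= 9 + 9 = 18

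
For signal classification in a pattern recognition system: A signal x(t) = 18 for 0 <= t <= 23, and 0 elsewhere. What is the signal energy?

Energy = integral of |x(t)|^2 dt over the signal duration
= 18^2 * 23 = 324 * 23 = 7452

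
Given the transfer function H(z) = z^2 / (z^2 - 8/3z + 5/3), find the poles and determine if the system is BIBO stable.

Poles are roots of the denominator: z^2 - 8/3z + 5/3 = 0.
Quadratic formula: z = [-(-8/3) +/- sqrt((-8/3)^2 - 4*(5/3))] / 2
Discriminant = 64/9 - 20/3 = 4/9; sqrt = 2/3.
z = (8/3 +/- 2/3) / 2 => z = 5/3 or z = 1.
|p1| = 1, |p2| = 5/3.
For BIBO stability, all poles must lie inside the unit circle (|p| < 1).
System is UNSTABLE since at least one |p| >= 1.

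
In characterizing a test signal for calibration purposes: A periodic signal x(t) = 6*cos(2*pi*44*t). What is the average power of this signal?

Average power of A*cos(wt) is A^2/2.
P = 6^2 / 2 = 36/2 = 18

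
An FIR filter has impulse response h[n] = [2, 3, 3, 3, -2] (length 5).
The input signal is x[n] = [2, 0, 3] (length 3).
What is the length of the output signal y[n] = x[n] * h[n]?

For linear convolution, the output length is:
len(y) = len(x) + len(h) - 1 = 3 + 5 - 1 = 7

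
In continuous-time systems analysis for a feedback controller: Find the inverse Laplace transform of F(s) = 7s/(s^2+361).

Standard pair: s/(s^2+w^2) <-> cos(wt)*u(t)
With k=7, w=19: f(t) = 7*cos(19t)*u(t)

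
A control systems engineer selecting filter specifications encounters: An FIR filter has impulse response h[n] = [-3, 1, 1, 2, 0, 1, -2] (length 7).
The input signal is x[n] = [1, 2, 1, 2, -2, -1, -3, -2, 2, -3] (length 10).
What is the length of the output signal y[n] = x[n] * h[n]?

For linear convolution, the output length is:
len(y) = len(x) + len(h) - 1 = 10 + 7 - 1 = 16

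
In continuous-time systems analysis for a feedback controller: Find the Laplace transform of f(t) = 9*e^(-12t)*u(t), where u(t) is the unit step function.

Standard Laplace transform pair:
e^(-at)*u(t) <-> 1/(s+a)
With a = 12: L{9*e^(-12t)*u(t)} = 9/(s+12), ROC: Re(s) > -12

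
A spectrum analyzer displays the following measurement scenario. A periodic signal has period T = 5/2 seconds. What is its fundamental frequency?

The fundamental frequency is the reciprocal of the period.
f = 1/T = 1/(5/2) = 2/5 Hz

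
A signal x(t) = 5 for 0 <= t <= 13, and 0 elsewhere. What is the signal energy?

Energy = integral of |x(t)|^2 dt over the signal duration
= 5^2 * 13 = 25 * 13 = 325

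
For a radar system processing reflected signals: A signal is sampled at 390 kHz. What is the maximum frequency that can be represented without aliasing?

The maximum frequency that can be represented without aliasing
is the Nyquist frequency: f_max = f_s / 2 = 390 kHz / 2 = 195 kHz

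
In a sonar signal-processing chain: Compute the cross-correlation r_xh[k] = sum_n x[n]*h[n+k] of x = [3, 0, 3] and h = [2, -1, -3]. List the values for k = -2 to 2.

Both sequences indexed from 0 and zero outside their support.
Lags with overlap: k = -2 to 2.
  r_xh[-2] = x[2]*h[0] = 6
  r_xh[-1] = x[1]*h[0] + x[2]*h[1] = -3
  r_xh[0] = x[0]*h[0] + x[1]*h[1] + x[2]*h[2] = -3
  r_xh[1] = x[0]*h[1] + x[1]*h[2] = -3
  r_xh[2] = x[0]*h[2] = -9
r_xh = [6, -3, -3, -3, -9] (for k = -2, ..., 2)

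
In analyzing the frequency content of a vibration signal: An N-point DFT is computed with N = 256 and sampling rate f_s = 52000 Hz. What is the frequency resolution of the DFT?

DFT frequency resolution = f_s / N
= 52000 / 256 = 1625/8 Hz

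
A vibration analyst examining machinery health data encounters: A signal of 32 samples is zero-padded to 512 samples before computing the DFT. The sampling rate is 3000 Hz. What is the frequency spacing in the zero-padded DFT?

Original DFT: N = 32, resolution = f_s/N = 3000/32 = 375/4 Hz
Zero-padded DFT: N = 512, resolution = f_s/N = 3000/512 = 375/64 Hz
Zero-padding interpolates the spectrum (finer frequency grid)
but does NOT improve the true spectral resolution (ability to resolve close frequencies).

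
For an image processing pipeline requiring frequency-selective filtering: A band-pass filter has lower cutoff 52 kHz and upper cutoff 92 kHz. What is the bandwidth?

Bandwidth = f_high - f_low
= 92 kHz - 52 kHz = 40 kHz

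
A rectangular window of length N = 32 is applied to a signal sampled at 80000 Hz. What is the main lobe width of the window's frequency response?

For a rectangular window of length N,
the main lobe width in frequency is 2*f_s/N.
= 2*80000/32 = 5000 Hz
This determines the minimum frequency separation for resolving two sinusoids.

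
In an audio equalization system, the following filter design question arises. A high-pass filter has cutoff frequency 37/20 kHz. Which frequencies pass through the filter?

A high-pass filter passes all frequencies above the cutoff frequency 37/20 kHz and attenuates lower frequencies.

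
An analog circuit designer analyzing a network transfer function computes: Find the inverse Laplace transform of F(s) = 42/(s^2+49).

Standard pair: w/(s^2+w^2) <-> sin(wt)*u(t)
Recognize w^2 = 49, so w = 7; numerator 42 = 6*7.
f(t) = 6*sin(7t)*u(t)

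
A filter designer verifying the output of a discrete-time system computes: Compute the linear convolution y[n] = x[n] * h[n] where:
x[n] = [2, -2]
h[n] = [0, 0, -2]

y[n] = sum_k x[k]*h[n-k]. Output length = len(x) + len(h) - 1 = 2 + 3 - 1 = 4.
y[0] = 2*0 = 0
y[1] = -2*0 + 2*0 = 0
y[2] = -2*0 + 2*-2 = -4
y[3] = -2*-2 = 4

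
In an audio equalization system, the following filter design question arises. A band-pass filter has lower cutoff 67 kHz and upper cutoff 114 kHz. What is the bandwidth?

Bandwidth = f_high - f_low
= 114 kHz - 67 kHz = 47 kHz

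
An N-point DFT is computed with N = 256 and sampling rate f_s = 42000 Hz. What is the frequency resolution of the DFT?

DFT frequency resolution = f_s / N
= 42000 / 256 = 2625/16 Hz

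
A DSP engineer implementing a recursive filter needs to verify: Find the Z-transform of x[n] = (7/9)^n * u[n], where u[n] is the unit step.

The Z-transform of a^n * u[n] is z/(z-a) for |z| > |a|.
Here a = 7/9, so X(z) = z/(z - (7/9)) = 9z/(9z - 7)
ROC: |z| > 7/9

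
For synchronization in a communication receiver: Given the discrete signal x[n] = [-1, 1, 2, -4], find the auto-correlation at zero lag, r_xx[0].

The auto-correlation at zero lag r_xx[0] equals the signal energy.
r_xx[0] = sum of x[n]^2 = (-1)^2 + 1^2 + 2^2 + (-4)^2
= 1 + 1 + 4 + 16 = 22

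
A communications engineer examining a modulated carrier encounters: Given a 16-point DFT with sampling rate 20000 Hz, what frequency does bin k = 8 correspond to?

The frequency of DFT bin k is: f_k = k * f_s / N
f_8 = 8 * 20000 / 16 = 10000 Hz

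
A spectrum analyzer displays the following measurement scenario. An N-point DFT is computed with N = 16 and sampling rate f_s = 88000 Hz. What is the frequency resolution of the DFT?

DFT frequency resolution = f_s / N
= 88000 / 16 = 5500 Hz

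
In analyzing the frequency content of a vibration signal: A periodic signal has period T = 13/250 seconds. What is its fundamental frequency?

The fundamental frequency is the reciprocal of the period.
f = 1/T = 1/(13/250) = 250/13 Hz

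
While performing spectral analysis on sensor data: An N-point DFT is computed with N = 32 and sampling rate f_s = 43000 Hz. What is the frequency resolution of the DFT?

DFT frequency resolution = f_s / N
= 43000 / 32 = 5375/4 Hz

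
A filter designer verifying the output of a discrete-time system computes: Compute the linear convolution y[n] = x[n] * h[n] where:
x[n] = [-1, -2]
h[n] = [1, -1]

y[n] = sum_k x[k]*h[n-k]. Output length = len(x) + len(h) - 1 = 2 + 2 - 1 = 3.
y[0] = -1*1 = -1
y[1] = -2*1 + -1*-1 = -1
y[2] = -2*-1 = 2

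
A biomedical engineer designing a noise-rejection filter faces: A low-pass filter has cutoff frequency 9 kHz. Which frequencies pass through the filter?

A low-pass filter passes all frequencies below the cutoff frequency 9 kHz and attenuates higher frequencies.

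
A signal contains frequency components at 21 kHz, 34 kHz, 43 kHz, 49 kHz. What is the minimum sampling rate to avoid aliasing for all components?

The highest frequency component is f_max = 49 kHz.
Nyquist rate = 2 * f_max = 2 * 49 kHz = 98 kHz.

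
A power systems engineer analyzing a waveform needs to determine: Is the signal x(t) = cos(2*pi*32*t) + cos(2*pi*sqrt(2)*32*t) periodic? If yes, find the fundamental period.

f1 = 32 Hz, f2 = 32*sqrt(2) Hz
Ratio f2/f1 = sqrt(2), which is irrational.
Since the frequency ratio is irrational, no common period exists.
The signal is not periodic.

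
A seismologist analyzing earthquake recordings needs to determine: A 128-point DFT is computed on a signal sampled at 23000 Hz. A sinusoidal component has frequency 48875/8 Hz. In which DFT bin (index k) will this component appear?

DFT frequency resolution = f_s/N = 23000/128 = 2875/16 Hz
Bin index k = f_signal / resolution = 48875/8 / 2875/16 = 34
The signal frequency 48875/8 Hz falls in DFT bin k = 34.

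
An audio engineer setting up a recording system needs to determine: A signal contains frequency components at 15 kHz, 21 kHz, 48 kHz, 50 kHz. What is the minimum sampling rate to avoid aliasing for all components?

The highest frequency component is f_max = 50 kHz.
Nyquist rate = 2 * f_max = 2 * 50 kHz = 100 kHz.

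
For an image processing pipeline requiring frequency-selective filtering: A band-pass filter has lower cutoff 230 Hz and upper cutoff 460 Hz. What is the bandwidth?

Bandwidth = f_high - f_low
= 460 Hz - 230 Hz = 230 Hz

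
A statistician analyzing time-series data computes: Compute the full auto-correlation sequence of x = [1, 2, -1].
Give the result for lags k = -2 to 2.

r_xx[k] = sum_m x[m]*x[m+k], indexed from 0, for k = -2 to 2:
  r_xx[-2] = x[2]*x[0] = -1
  r_xx[-1] = x[1]*x[0] + x[2]*x[1] = 0
  r_xx[0] = x[0]*x[0] + x[1]*x[1] + x[2]*x[2] = 6
  r_xx[1] = x[0]*x[1] + x[1]*x[2] = 0
  r_xx[2] = x[0]*x[2] = -1
r_xx = [-1, 0, 6, 0, -1]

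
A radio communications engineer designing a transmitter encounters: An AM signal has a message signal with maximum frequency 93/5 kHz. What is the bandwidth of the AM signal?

In AM (double-sideband), the bandwidth is twice the message frequency.
BW = 2 * f_m = 2 * 93/5 kHz = 186/5 kHz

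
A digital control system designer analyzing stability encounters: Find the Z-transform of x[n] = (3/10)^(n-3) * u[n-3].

Time-shifting property: if X(z) = Z{x[n]}, then Z{x[n-d]} = z^(-d) * X(z)
X(z) = z/(z - 3/10) for x[n] = (3/10)^n * u[n]
Z{x[n-3]} = z^(-3) * z/(z - 3/10) = z^(-2)/(z - 3/10)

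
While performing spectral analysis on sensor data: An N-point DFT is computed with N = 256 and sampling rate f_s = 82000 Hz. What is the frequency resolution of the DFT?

DFT frequency resolution = f_s / N
= 82000 / 256 = 5125/16 Hz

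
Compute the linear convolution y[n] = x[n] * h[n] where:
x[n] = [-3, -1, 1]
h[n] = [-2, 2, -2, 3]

y[n] = sum_k x[k]*h[n-k]. Output length = len(x) + len(h) - 1 = 3 + 4 - 1 = 6.
y[0] = -3*-2 = 6
y[1] = -1*-2 + -3*2 = -4
y[2] = 1*-2 + -1*2 + -3*-2 = 2
y[3] = 1*2 + -1*-2 + -3*3 = -5
y[4] = 1*-2 + -1*3 = -5
y[5] = 1*3 = 3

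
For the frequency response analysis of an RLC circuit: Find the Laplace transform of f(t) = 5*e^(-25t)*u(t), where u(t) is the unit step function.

Standard Laplace transform pair:
e^(-at)*u(t) <-> 1/(s+a)
With a = 25: L{5*e^(-25t)*u(t)} = 5/(s+25), ROC: Re(s) > -25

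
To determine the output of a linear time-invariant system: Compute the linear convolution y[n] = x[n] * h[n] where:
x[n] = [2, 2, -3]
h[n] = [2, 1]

y[n] = sum_k x[k]*h[n-k]. Output length = len(x) + len(h) - 1 = 3 + 2 - 1 = 4.
y[0] = 2*2 = 4
y[1] = 2*2 + 2*1 = 6
y[2] = -3*2 + 2*1 = -4
y[3] = -3*1 = -3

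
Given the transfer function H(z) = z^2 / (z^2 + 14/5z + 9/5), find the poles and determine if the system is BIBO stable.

Poles are roots of the denominator: z^2 + 14/5z + 9/5 = 0.
Quadratic formula: z = [-(14/5) +/- sqrt((14/5)^2 - 4*(9/5))] / 2
Discriminant = 196/25 - 36/5 = 16/25; sqrt = 4/5.
z = (-14/5 +/- 4/5) / 2 => z = -1 or z = -9/5.
|p1| = 9/5, |p2| = 1.
For BIBO stability, all poles must lie inside the unit circle (|p| < 1).
System is UNSTABLE since at least one |p| >= 1.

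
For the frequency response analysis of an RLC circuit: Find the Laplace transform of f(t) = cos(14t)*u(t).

Standard pair: cos(wt)*u(t) <-> s/(s^2+w^2)
With w = 14: L{cos(14t)*u(t)} = s/(s^2+196)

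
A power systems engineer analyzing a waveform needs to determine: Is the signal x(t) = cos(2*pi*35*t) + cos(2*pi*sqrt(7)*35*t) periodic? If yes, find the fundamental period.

f1 = 35 Hz, f2 = 35*sqrt(7) Hz
Ratio f2/f1 = sqrt(7), which is irrational.
Since the frequency ratio is irrational, no common period exists.
The signal is not periodic.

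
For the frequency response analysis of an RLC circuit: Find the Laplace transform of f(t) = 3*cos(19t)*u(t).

Standard pair: cos(wt)*u(t) <-> s/(s^2+w^2)
With w = 19: L{3*cos(19t)*u(t)} = 3s/(s^2+361)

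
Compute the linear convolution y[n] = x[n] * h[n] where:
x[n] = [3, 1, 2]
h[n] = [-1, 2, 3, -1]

y[n] = sum_k x[k]*h[n-k]. Output length = len(x) + len(h) - 1 = 3 + 4 - 1 = 6.
y[0] = 3*-1 = -3
y[1] = 1*-1 + 3*2 = 5
y[2] = 2*-1 + 1*2 + 3*3 = 9
y[3] = 2*2 + 1*3 + 3*-1 = 4
y[4] = 2*3 + 1*-1 = 5
y[5] = 2*-1 = -2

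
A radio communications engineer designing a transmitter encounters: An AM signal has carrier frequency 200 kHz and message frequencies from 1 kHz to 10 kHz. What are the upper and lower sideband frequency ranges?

Upper sideband (USB) = fc + [fm_low, fm_high] = 200 + [1, 10] = [201, 210] kHz
Lower sideband (LSB) = fc - [fm_high, fm_low] = 200 - [10, 1] = [190, 199] kHz
Total occupied spectrum: 190 kHz to 210 kHz (plus carrier at 200 kHz)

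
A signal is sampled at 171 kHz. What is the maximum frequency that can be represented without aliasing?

The maximum frequency that can be represented without aliasing
is the Nyquist frequency: f_max = f_s / 2 = 171 kHz / 2 = 171/2 kHz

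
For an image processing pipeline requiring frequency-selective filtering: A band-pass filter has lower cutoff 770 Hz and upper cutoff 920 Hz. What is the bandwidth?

Bandwidth = f_high - f_low
= 920 Hz - 770 Hz = 150 Hz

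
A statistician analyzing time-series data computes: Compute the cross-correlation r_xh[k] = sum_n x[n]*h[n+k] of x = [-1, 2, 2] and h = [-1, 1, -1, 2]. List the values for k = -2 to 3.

Both sequences indexed from 0 and zero outside their support.
Lags with overlap: k = -2 to 3.
  r_xh[-2] = x[2]*h[0] = -2
  r_xh[-1] = x[1]*h[0] + x[2]*h[1] = 0
  r_xh[0] = x[0]*h[0] + x[1]*h[1] + x[2]*h[2] = 1
  r_xh[1] = x[0]*h[1] + x[1]*h[2] + x[2]*h[3] = 1
  r_xh[2] = x[0]*h[2] + x[1]*h[3] = 5
  r_xh[3] = x[0]*h[3] = -2
r_xh = [-2, 0, 1, 1, 5, -2] (for k = -2, ..., 3)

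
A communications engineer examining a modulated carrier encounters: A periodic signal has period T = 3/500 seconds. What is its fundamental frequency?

The fundamental frequency is the reciprocal of the period.
f = 1/T = 1/(3/500) = 500/3 Hz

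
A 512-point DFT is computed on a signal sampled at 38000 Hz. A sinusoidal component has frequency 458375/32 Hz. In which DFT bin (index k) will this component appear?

DFT frequency resolution = f_s/N = 38000/512 = 2375/32 Hz
Bin index k = f_signal / resolution = 458375/32 / 2375/32 = 193
The signal frequency 458375/32 Hz falls in DFT bin k = 193.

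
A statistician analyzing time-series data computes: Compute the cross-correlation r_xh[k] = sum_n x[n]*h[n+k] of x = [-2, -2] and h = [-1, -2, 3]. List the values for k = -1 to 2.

Both sequences indexed from 0 and zero outside their support.
Lags with overlap: k = -1 to 2.
  r_xh[-1] = x[1]*h[0] = 2
  r_xh[0] = x[0]*h[0] + x[1]*h[1] = 6
  r_xh[1] = x[0]*h[1] + x[1]*h[2] = -2
  r_xh[2] = x[0]*h[2] = -6
r_xh = [2, 6, -2, -6] (for k = -1, ..., 2)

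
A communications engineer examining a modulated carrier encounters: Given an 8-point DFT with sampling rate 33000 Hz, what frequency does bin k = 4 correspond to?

The frequency of DFT bin k is: f_k = k * f_s / N
f_4 = 4 * 33000 / 8 = 16500 Hz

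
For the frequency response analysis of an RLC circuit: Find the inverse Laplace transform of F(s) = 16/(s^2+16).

Standard pair: w/(s^2+w^2) <-> sin(wt)*u(t)
Recognize w^2 = 16, so w = 4; numerator 16 = 4*4.
f(t) = 4*sin(4t)*u(t)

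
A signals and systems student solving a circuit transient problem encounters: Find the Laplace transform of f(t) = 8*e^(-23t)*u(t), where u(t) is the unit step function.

Standard Laplace transform pair:
e^(-at)*u(t) <-> 1/(s+a)
With a = 23: L{8*e^(-23t)*u(t)} = 8/(s+23), ROC: Re(s) > -23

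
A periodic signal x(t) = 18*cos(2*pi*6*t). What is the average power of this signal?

Average power of A*cos(wt) is A^2/2.
P = 18^2 / 2 = 324/2 = 162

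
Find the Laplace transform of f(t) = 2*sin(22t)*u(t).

Standard pair: sin(wt)*u(t) <-> w/(s^2+w^2)
With w = 22: L{2*sin(22t)*u(t)} = 44/(s^2+484)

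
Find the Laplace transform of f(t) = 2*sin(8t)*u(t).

Standard pair: sin(wt)*u(t) <-> w/(s^2+w^2)
With w = 8: L{2*sin(8t)*u(t)} = 16/(s^2+64)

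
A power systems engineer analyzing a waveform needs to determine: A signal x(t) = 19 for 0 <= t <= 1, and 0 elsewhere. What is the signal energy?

Energy = integral of |x(t)|^2 dt over the signal duration
= 19^2 * 1 = 361 * 1 = 361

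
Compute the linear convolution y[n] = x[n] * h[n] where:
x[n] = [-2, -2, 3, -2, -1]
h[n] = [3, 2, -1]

y[n] = sum_k x[k]*h[n-k]. Output length = len(x) + len(h) - 1 = 5 + 3 - 1 = 7.
y[0] = -2*3 = -6
y[1] = -2*3 + -2*2 = -10
y[2] = 3*3 + -2*2 + -2*-1 = 7
y[3] = -2*3 + 3*2 + -2*-1 = 2
y[4] = -1*3 + -2*2 + 3*-1 = -10
y[5] = -1*2 + -2*-1 = 0
y[6] = -1*-1 = 1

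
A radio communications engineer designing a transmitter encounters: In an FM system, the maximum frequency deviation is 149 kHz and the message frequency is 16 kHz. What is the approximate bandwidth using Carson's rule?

Carson's rule: BW = 2*(delta_f + f_m)
= 2*(149 + 16) kHz = 330 kHz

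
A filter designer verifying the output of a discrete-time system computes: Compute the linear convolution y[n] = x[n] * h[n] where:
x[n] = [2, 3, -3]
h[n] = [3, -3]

y[n] = sum_k x[k]*h[n-k]. Output length = len(x) + len(h) - 1 = 3 + 2 - 1 = 4.
y[0] = 2*3 = 6
y[1] = 3*3 + 2*-3 = 3
y[2] = -3*3 + 3*-3 = -18
y[3] = -3*-3 = 9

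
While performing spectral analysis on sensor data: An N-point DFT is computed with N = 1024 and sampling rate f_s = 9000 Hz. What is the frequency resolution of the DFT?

DFT frequency resolution = f_s / N
= 9000 / 1024 = 1125/128 Hz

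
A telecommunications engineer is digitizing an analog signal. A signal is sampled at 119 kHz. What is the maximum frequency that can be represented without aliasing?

The maximum frequency that can be represented without aliasing
is the Nyquist frequency: f_max = f_s / 2 = 119 kHz / 2 = 119/2 kHz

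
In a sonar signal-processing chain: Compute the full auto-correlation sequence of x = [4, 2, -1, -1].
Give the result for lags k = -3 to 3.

r_xx[k] = sum_m x[m]*x[m+k], indexed from 0, for k = -3 to 3:
  r_xx[-3] = x[3]*x[0] = -4
  r_xx[-2] = x[2]*x[0] + x[3]*x[1] = -6
  r_xx[-1] = x[1]*x[0] + x[2]*x[1] + x[3]*x[2] = 7
  r_xx[0] = x[0]*x[0] + x[1]*x[1] + x[2]*x[2] + x[3]*x[3] = 22
  r_xx[1] = x[0]*x[1] + x[1]*x[2] + x[2]*x[3] = 7
  r_xx[2] = x[0]*x[2] + x[1]*x[3] = -6
  r_xx[3] = x[0]*x[3] = -4
r_xx = [-4, -6, 7, 22, 7, -6, -4]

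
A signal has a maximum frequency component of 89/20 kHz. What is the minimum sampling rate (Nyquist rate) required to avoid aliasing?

By the Nyquist-Shannon sampling theorem,
the minimum sampling rate (Nyquist rate) must be at least 2 * f_max.
Nyquist rate = 2 * 89/20 kHz = 89/10 kHz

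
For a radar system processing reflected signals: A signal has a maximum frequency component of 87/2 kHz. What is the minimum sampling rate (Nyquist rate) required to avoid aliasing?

By the Nyquist-Shannon sampling theorem,
the minimum sampling rate (Nyquist rate) must be at least 2 * f_max.
Nyquist rate = 2 * 87/2 kHz = 87 kHz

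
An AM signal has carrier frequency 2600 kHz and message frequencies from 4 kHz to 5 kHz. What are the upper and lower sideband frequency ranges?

Upper sideband (USB) = fc + [fm_low, fm_high] = 2600 + [4, 5] = [2604, 2605] kHz
Lower sideband (LSB) = fc - [fm_high, fm_low] = 2600 - [5, 4] = [2595, 2596] kHz
Total occupied spectrum: 2595 kHz to 2605 kHz (plus carrier at 2600 kHz)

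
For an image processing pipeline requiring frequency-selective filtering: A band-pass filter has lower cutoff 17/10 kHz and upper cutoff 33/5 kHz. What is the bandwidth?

Bandwidth = f_high - f_low
= 33/5 kHz - 17/10 kHz = 49/10 kHz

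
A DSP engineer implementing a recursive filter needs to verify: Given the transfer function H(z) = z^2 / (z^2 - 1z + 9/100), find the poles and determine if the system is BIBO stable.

Poles are roots of the denominator: z^2 - 1z + 9/100 = 0.
Quadratic formula: z = [-(-1) +/- sqrt((-1)^2 - 4*(9/100))] / 2
Discriminant = 1 - 9/25 = 16/25; sqrt = 4/5.
z = (1 +/- 4/5) / 2 => z = 9/10 or z = 1/10.
|p1| = 9/10, |p2| = 1/10.
For BIBO stability, all poles must lie inside the unit circle (|p| < 1).
System is STABLE since both |p| < 1.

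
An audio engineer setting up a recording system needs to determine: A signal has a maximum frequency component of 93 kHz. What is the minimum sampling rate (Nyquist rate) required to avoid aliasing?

By the Nyquist-Shannon sampling theorem,
the minimum sampling rate (Nyquist rate) must be at least 2 * f_max.
Nyquist rate = 2 * 93 kHz = 186 kHz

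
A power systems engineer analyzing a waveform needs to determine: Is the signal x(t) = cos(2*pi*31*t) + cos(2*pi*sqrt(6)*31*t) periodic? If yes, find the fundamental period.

f1 = 31 Hz, f2 = 31*sqrt(6) Hz
Ratio f2/f1 = sqrt(6), which is irrational.
Since the frequency ratio is irrational, no common period exists.
The signal is not periodic.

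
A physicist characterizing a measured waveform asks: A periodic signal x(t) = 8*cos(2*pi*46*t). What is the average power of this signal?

Average power of A*cos(wt) is A^2/2.
P = 8^2 / 2 = 64/2 = 32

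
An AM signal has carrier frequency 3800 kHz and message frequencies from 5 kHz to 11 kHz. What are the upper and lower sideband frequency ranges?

Upper sideband (USB) = fc + [fm_low, fm_high] = 3800 + [5, 11] = [3805, 3811] kHz
Lower sideband (LSB) = fc - [fm_high, fm_low] = 3800 - [11, 5] = [3789, 3795] kHz
Total occupied spectrum: 3789 kHz to 3811 kHz (plus carrier at 3800 kHz)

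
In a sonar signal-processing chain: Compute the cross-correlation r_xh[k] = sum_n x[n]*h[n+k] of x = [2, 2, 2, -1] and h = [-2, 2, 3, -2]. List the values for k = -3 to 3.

Both sequences indexed from 0 and zero outside their support.
Lags with overlap: k = -3 to 3.
  r_xh[-3] = x[3]*h[0] = 2
  r_xh[-2] = x[2]*h[0] + x[3]*h[1] = -6
  r_xh[-1] = x[1]*h[0] + x[2]*h[1] + x[3]*h[2] = -3
  r_xh[0] = x[0]*h[0] + x[1]*h[1] + x[2]*h[2] + x[3]*h[3] = 8
  r_xh[1] = x[0]*h[1] + x[1]*h[2] + x[2]*h[3] = 6
  r_xh[2] = x[0]*h[2] + x[1]*h[3] = 2
  r_xh[3] = x[0]*h[3] = -4
r_xh = [2, -6, -3, 8, 6, 2, -4] (for k = -3, ..., 3)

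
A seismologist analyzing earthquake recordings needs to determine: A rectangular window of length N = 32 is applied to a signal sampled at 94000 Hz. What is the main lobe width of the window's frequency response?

For a rectangular window of length N,
the main lobe width in frequency is 2*f_s/N.
= 2*94000/32 = 5875 Hz
This determines the minimum frequency separation for resolving two sinusoids.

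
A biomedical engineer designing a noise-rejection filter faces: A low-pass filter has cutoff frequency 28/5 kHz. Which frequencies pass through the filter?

A low-pass filter passes all frequencies below the cutoff frequency 28/5 kHz and attenuates higher frequencies.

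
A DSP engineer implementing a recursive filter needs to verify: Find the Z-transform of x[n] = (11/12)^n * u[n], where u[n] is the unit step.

The Z-transform of a^n * u[n] is z/(z-a) for |z| > |a|.
Here a = 11/12, so X(z) = z/(z - (11/12)) = 12z/(12z - 11)
ROC: |z| > 11/12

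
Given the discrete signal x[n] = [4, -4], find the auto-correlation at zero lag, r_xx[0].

The auto-correlation at zero lag r_xx[0] equals the signal energy.
r_xx[0] = sum of x[n]^2 = 4^2 + (-4)^2
= 16 + 16 = 32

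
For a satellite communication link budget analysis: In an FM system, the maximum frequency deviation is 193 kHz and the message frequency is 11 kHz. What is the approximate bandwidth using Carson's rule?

Carson's rule: BW = 2*(delta_f + f_m)
= 2*(193 + 11) kHz = 408 kHz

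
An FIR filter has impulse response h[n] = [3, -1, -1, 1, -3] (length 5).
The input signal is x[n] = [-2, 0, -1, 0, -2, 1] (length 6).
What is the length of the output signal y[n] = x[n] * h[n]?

For linear convolution, the output length is:
len(y) = len(x) + len(h) - 1 = 6 + 5 - 1 = 10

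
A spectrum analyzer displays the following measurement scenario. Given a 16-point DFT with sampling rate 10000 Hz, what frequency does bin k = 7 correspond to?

The frequency of DFT bin k is: f_k = k * f_s / N
f_7 = 7 * 10000 / 16 = 4375 Hz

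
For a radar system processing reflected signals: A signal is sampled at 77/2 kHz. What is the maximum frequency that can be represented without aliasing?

The maximum frequency that can be represented without aliasing
is the Nyquist frequency: f_max = f_s / 2 = 77/2 kHz / 2 = 77/4 kHz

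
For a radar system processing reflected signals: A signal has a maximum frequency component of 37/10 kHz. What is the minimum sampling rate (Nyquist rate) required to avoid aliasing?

By the Nyquist-Shannon sampling theorem,
the minimum sampling rate (Nyquist rate) must be at least 2 * f_max.
Nyquist rate = 2 * 37/10 kHz = 37/5 kHz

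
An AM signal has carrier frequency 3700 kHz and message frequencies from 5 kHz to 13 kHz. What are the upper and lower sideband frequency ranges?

Upper sideband (USB) = fc + [fm_low, fm_high] = 3700 + [5, 13] = [3705, 3713] kHz
Lower sideband (LSB) = fc - [fm_high, fm_low] = 3700 - [13, 5] = [3687, 3695] kHz
Total occupied spectrum: 3687 kHz to 3713 kHz (plus carrier at 3700 kHz)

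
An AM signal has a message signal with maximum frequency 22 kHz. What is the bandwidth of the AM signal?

In AM (double-sideband), the bandwidth is twice the message frequency.
BW = 2 * f_m = 2 * 22 kHz = 44 kHz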